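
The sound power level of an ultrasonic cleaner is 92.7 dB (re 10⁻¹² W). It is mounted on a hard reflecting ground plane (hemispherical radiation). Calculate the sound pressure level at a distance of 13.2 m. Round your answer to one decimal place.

L_p = L_w − 10·log₁₀(2π·r²) with r = 13.2 m.
2π·r² = 1095 m², 10·log₁₀ of that is 30.393 dB.
L_p = 92.7 − 30.393 = 62.31 dB.

62.3 dB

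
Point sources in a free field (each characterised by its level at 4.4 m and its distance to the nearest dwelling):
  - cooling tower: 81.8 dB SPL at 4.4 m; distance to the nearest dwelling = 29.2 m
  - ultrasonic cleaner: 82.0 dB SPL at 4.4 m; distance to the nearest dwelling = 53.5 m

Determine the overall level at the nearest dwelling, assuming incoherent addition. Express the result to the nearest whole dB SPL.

67 dB SPL

Propagate each source to the receiver with L = L_ref − 20·log₁₀(r/r_ref), then add intensities.
cooling tower: 81.8 − 20·log₁₀(29.2/4.4) = 81.8 − 16.44 = 65.36 dB SPL.
ultrasonic cleaner: 82.0 − 20·log₁₀(53.5/4.4) = 82.0 − 21.70 = 60.30 dB SPL.
Σ 10^(L/10) = 4.509e+06 → L_total = 10·log₁₀(4.509e+06) = 66.54 dB SPL.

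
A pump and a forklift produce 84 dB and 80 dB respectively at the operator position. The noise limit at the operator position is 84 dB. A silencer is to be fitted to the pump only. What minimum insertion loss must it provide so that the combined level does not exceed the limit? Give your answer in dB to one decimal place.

2.2 dB

Everything except the pump sums to 10^(80/10) = 1.000e+08 in linear terms, 80.00 dB.
To meet 84 dB overall, the treated pump may contribute at most 10^(84/10) − 1.000e+08 = 1.512e+08, i.e. 81.80 dB.
So the pump must be reduced from 84 to 81.80 dB: IL = 2.20 dB.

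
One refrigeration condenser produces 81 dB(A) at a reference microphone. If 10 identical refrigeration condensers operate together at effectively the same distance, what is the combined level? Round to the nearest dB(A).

91 dB(A)

L_total = L₁ + 10·log₁₀ N for N identical incoherent sources.
L_total = 81 + 10·log₁₀(10) = 81 + 10.000 = 91.00 dB(A).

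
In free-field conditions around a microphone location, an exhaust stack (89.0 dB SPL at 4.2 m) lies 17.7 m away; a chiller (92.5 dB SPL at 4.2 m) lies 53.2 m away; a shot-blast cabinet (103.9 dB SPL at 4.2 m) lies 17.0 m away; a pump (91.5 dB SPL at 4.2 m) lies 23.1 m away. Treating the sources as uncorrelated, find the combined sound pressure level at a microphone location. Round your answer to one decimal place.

92.0 dB SPL

Propagate each source to the receiver with L = L_ref − 20·log₁₀(r/r_ref), then add intensities.
exhaust stack: 89.0 − 20·log₁₀(17.7/4.2) = 89.0 − 12.49 = 76.51 dB SPL.
chiller: 92.5 − 20·log₁₀(53.2/4.2) = 92.5 − 22.05 = 70.45 dB SPL.
shot-blast cabinet: 103.9 − 20·log₁₀(17.0/4.2) = 103.9 − 12.14 = 91.76 dB SPL.
pump: 91.5 − 20·log₁₀(23.1/4.2) = 91.5 − 14.81 = 76.69 dB SPL.
Σ 10^(L/10) = 1.601e+09 → L_total = 10·log₁₀(1.601e+09) = 92.04 dB SPL.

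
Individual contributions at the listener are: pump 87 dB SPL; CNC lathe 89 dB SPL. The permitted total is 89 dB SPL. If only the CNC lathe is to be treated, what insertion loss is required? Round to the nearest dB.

The untreated sources together contribute 10^(87/10) = 5.012e+08, i.e. 87.00 dB SPL.
To meet 89 dB SPL overall, the treated CNC lathe may contribute at most 10^(89/10) − 5.012e+08 = 2.931e+08, i.e. 84.67 dB SPL.
So the CNC lathe must be reduced from 89 to 84.67 dB SPL: IL = 4.33 dB.

4 dB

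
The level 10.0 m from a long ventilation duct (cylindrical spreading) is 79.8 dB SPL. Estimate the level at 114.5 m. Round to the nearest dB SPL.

Line-source attenuation: ΔL = 10·log₁₀(r₂/r₁) = 10·log₁₀(114.5/10.0) = 10.588 dB.
L₂ = 79.8 − 10·log₁₀(114.5/10.0) = 79.8 − 10.588 = 69.21 dB SPL.

69 dB SPL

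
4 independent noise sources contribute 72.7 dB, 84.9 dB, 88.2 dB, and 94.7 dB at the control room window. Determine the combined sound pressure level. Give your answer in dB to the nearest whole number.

96 dB

Incoherent sources combine by intensity addition: L_total = 10·log₁₀(Σ 10^(L_i/10)).
Σ 10^(L/10) = 10^(72.7/10) + 10^(84.9/10) + 10^(88.2/10) + 10^(94.7/10) = 3.940e+09.
L_total = 10·log₁₀(3.940e+09) = 95.95 dB.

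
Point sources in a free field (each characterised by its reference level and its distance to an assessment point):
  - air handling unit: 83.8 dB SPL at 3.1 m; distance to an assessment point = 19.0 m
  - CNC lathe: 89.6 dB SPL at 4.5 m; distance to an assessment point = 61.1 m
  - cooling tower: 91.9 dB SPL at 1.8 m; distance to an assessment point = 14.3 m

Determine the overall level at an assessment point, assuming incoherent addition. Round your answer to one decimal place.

75.5 dB SPL

Propagate each source to the receiver with L = L_ref − 20·log₁₀(r/r_ref), then add intensities.
air handling unit: 83.8 − 20·log₁₀(19.0/3.1) = 83.8 − 15.75 = 68.05 dB SPL.
CNC lathe: 89.6 − 20·log₁₀(61.1/4.5) = 89.6 − 22.66 = 66.94 dB SPL.
cooling tower: 91.9 − 20·log₁₀(14.3/1.8) = 91.9 − 18.00 = 73.90 dB SPL.
Σ 10^(L/10) = 3.587e+07 → L_total = 10·log₁₀(3.587e+07) = 75.55 dB SPL.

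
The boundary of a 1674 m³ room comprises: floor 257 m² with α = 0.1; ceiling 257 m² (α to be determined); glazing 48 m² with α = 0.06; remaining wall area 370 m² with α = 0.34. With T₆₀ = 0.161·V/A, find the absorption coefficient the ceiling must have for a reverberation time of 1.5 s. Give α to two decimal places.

0.10

Required total absorption A = 0.161·1674/1.5 = 179.68 m².
Absorption from the other surfaces = 257·0.1 + 48·0.06 + 370·0.34 = 154.38 m², so the ceiling must supply 25.30 m² over 257 m².
α = 25.30/257 = 0.098.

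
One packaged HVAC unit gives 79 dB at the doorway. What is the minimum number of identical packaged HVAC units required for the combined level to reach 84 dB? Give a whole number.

4

N identical sources give L₁ + 10·log₁₀ N, so require 10·log₁₀ N ≥ 84 − 79 = 5.0 dB.
N ≥ 10^(5.0/10) = 3.162, so N = 4.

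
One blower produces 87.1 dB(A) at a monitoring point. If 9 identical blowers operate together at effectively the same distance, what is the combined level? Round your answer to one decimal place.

96.6 dB(A)

With 9 equal, uncorrelated contributions the intensity is 9× that of one unit, giving a rise of 10·log₁₀ 9.
L_total = 87.1 + 10·log₁₀(9) = 87.1 + 9.542 = 96.64 dB(A).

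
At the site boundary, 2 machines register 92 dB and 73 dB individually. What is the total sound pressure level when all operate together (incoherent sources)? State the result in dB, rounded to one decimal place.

92.1 dB

For uncorrelated sources the intensities add, so convert each level to linear form, sum, and take 10·log₁₀ of the total.
Σ 10^(L/10) = 10^(92/10) + 10^(73/10) = 1.605e+09.
L_total = 10·log₁₀(1.605e+09) = 92.05 dB.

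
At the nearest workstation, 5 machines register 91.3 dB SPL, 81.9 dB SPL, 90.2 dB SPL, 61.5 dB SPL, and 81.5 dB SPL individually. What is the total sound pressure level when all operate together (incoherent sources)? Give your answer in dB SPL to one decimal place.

94.3 dB SPL

For uncorrelated sources the intensities add, so convert each level to linear form, sum, and take 10·log₁₀ of the total.
Σ 10^(L/10) = 10^(91.3/10) + 10^(81.9/10) + 10^(90.2/10) + 10^(61.5/10) + 10^(81.5/10) = 2.694e+09.
L_total = 10·log₁₀(2.694e+09) = 94.30 dB SPL.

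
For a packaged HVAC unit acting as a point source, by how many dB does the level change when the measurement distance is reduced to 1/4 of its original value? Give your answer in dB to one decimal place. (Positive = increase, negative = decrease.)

With spherical spreading the level changes by −20·log₁₀(r₂/r₁).
ΔL = −20·log₁₀(0.25) = +12.04 dB.

+12.0 dB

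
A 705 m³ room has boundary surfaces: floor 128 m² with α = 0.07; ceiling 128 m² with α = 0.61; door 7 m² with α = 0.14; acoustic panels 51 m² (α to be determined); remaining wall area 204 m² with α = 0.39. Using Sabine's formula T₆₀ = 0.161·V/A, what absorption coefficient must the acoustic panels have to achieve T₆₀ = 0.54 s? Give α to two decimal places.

0.84

From T₆₀ = 0.161·V/A, the target T₆₀ = 0.54 s needs A = 0.161·705/0.54 = 210.19 m².
Absorption from the other surfaces = 128·0.07 + 128·0.61 + 7·0.14 + 204·0.39 = 167.58 m², so the acoustic panels must supply 42.61 m² over 51 m².
α = 42.61/51 = 0.836.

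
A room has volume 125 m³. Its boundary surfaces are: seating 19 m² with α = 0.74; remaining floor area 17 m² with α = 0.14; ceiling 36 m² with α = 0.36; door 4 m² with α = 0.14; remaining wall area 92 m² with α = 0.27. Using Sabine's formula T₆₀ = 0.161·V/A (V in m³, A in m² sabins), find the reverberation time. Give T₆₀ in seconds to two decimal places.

A = Σ Sᵢαᵢ = 19·0.74 + 17·0.14 + 36·0.36 + 4·0.14 + 92·0.27 = 54.80 m².
T₆₀ = 0.161·V/A = 0.161·125/54.80 = 0.367 s.

0.37 s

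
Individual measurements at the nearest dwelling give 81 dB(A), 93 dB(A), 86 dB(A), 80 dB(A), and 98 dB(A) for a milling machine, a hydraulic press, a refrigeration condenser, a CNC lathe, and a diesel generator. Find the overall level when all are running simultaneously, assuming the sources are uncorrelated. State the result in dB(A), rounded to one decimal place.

99.5 dB(A)

For uncorrelated sources the intensities add, so convert each level to linear form, sum, and take 10·log₁₀ of the total.
Σ 10^(L/10) = 10^(81/10) + 10^(93/10) + 10^(86/10) + 10^(80/10) + 10^(98/10) = 8.929e+09.
L_total = 10·log₁₀(8.929e+09) = 99.51 dB(A).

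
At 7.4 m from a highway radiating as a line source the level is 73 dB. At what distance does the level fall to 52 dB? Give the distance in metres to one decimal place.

931.6 m

Line-source spreading drops the level by 10·log₁₀(r₂/r₁); inverting, r₂/r₁ = 10^(ΔL/10).
r₂ = 7.4·10^((73−52)/10) = 7.4·10^(21.0/10) = 931.60 m.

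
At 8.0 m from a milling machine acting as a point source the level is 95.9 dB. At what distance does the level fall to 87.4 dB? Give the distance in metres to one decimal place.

Point-source spreading drops the level by 20·log₁₀(r₂/r₁); inverting, r₂/r₁ = 10^(ΔL/20).
r₂ = 8.0·10^((95.9−87.4)/20) = 8.0·10^(8.5/20) = 21.29 m.

21.3 m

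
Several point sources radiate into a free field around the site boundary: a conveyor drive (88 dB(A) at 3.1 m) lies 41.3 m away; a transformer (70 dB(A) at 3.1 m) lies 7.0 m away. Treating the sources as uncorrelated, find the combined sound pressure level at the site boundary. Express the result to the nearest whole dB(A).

67 dB(A)

First find each source's level at the receiver (point-source: −20·log₁₀(r/r_ref)), then combine on an intensity basis.
conveyor drive: 88 − 20·log₁₀(41.3/3.1) = 88 − 22.49 = 65.51 dB(A).
transformer: 70 − 20·log₁₀(7.0/3.1) = 70 − 7.07 = 62.93 dB(A).
Σ 10^(L/10) = 5.516e+06 → L_total = 10·log₁₀(5.516e+06) = 67.42 dB(A).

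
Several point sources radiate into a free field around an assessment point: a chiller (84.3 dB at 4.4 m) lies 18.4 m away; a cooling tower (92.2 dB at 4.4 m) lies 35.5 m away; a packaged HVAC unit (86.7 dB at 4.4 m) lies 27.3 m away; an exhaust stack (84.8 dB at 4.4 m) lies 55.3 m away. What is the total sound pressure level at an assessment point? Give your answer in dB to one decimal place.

77.4 dB

Apply inverse-square spreading to bring every level to the receiver, then sum 10^(L/10).
chiller: 84.3 − 20·log₁₀(18.4/4.4) = 84.3 − 12.43 = 71.87 dB.
cooling tower: 92.2 − 20·log₁₀(35.5/4.4) = 92.2 − 18.14 = 74.06 dB.
packaged HVAC unit: 86.7 − 20·log₁₀(27.3/4.4) = 86.7 − 15.85 = 70.85 dB.
exhaust stack: 84.8 − 20·log₁₀(55.3/4.4) = 84.8 − 21.99 = 62.81 dB.
Σ 10^(L/10) = 5.495e+07 → L_total = 10·log₁₀(5.495e+07) = 77.40 dB.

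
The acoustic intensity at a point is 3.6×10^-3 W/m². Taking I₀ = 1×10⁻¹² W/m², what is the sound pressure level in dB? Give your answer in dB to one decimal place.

L = 10·log₁₀(I/I₀) = 10·log₁₀(3.6×10^-3/10⁻¹²) = 10·log₁₀(3.6×10^9).
L = 10·(0.5563 + 9) = 95.56 dB.

95.6 dB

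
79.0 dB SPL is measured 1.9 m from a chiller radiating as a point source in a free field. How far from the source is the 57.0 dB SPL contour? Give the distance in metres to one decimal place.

23.9 m

The 22.0 dB drop corresponds to a distance ratio of 10^(22.0/20) for a point source.
r₂ = 1.9·10^((79.0−57.0)/20) = 1.9·10^(22.0/20) = 23.92 m.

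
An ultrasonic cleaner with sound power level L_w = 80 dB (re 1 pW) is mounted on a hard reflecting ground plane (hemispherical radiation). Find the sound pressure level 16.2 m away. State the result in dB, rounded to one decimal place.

L_p = L_w − 10·log₁₀(2π·r²) with r = 16.2 m.
2π·r² = 1649 m², 10·log₁₀ of that is 32.172 dB.
L_p = 80 − 32.172 = 47.83 dB.

47.8 dB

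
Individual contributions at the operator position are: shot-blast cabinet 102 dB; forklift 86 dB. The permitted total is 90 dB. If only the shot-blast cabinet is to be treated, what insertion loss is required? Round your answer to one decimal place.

14.2 dB

Everything except the shot-blast cabinet sums to 10^(86/10) = 3.981e+08 in linear terms, 86.00 dB.
To meet 90 dB overall, the treated shot-blast cabinet may contribute at most 10^(90/10) − 3.981e+08 = 6.019e+08, i.e. 87.80 dB.
So the shot-blast cabinet must be reduced from 102 to 87.80 dB: IL = 14.20 dB.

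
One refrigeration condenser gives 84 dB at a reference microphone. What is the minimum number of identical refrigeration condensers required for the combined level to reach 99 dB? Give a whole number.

Need L₁ + 10·log₁₀ N ≥ 99, i.e. log₁₀ N ≥ 1.50.
N ≥ 10^(15.0/10) = 31.623, so N = 32.

32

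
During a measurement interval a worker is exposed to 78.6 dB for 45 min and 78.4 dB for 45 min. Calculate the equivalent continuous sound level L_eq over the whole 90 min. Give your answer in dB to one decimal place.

78.5 dB

Weight each interval's intensity by its duration and average over T = 90 min:
Σ tᵢ·10^(Lᵢ/10) = 45·10^(78.6/10) + 45·10^(78.4/10) = 6.373e+09.
L_eq = 10·log₁₀(6.373e+09/90) = 78.50 dB.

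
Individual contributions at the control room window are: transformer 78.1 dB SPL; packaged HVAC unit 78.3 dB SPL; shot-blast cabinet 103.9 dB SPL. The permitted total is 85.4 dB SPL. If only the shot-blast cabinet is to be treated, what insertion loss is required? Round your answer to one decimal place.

20.6 dB

The untreated sources together contribute 10^(78.1/10) + 10^(78.3/10) = 1.322e+08, i.e. 81.21 dB SPL.
To meet 85.4 dB SPL overall, the treated shot-blast cabinet may contribute at most 10^(85.4/10) − 1.322e+08 = 2.146e+08, i.e. 83.32 dB SPL.
So the shot-blast cabinet must be reduced from 103.9 to 83.32 dB SPL: IL = 20.58 dB.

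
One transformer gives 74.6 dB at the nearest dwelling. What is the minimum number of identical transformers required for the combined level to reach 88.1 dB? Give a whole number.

Need L₁ + 10·log₁₀ N ≥ 88.1, i.e. log₁₀ N ≥ 1.35.
N ≥ 10^(13.5/10) = 22.387, so N = 23.

23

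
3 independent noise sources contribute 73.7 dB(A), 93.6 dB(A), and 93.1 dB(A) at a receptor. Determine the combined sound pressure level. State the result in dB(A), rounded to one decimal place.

96.4 dB(A)

Incoherent sources combine by intensity addition: L_total = 10·log₁₀(Σ 10^(L_i/10)).
Σ 10^(L/10) = 10^(73.7/10) + 10^(93.6/10) + 10^(93.1/10) = 4.356e+09.
L_total = 10·log₁₀(4.356e+09) = 96.39 dB(A).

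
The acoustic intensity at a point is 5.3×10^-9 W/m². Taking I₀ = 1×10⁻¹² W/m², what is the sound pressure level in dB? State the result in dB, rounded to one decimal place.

37.2 dB

Dividing by I₀ shifts the exponent by 12: I/I₀ = 5.3×10^3.
L = 10·(0.7243 + 3) = 37.24 dB.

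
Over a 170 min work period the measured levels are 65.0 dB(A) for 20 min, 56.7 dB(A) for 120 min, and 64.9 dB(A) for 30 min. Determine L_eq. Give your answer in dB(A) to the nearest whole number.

61 dB(A)

L_eq = 10·log₁₀[(1/T)·Σ tᵢ·10^(Lᵢ/10)] with T = 170 min.
Σ tᵢ·10^(Lᵢ/10) = 20·10^(65.0/10) + 120·10^(56.7/10) + 30·10^(64.9/10) = 2.121e+08.
L_eq = 10·log₁₀(2.121e+08/170) = 60.96 dB(A).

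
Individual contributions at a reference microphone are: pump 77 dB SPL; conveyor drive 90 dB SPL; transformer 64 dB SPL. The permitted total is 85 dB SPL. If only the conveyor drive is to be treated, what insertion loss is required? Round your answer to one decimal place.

Fixed contribution from the other sources: Σ 10^(L/10) = 10^(77/10) + 10^(64/10) = 5.263e+07 (77.21 dB SPL).
To meet 85 dB SPL overall, the treated conveyor drive may contribute at most 10^(85/10) − 5.263e+07 = 2.636e+08, i.e. 84.21 dB SPL.
So the conveyor drive must be reduced from 90 to 84.21 dB SPL: IL = 5.79 dB.

5.8 dB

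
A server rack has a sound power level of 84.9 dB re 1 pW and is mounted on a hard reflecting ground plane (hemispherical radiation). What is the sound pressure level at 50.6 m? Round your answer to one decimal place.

Free-field hemispherical radiation: L_p = L_w − 10·log₁₀(2π·r²), r = 50.6 m.
2π·r² = 1.609e+04 m², 10·log₁₀ of that is 42.065 dB.
L_p = 84.9 − 42.065 = 42.84 dB.

42.8 dB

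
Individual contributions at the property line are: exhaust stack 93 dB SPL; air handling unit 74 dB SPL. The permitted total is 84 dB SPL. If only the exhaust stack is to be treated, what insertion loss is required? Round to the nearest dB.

9 dB

Fixed contribution from the other source: Σ 10^(L/10) = 10^(74/10) = 2.512e+07 (74.00 dB SPL).
To meet 84 dB SPL overall, the treated exhaust stack may contribute at most 10^(84/10) − 2.512e+07 = 2.261e+08, i.e. 83.54 dB SPL.
Required insertion loss = 93 − 83.54 = 9.46 dB.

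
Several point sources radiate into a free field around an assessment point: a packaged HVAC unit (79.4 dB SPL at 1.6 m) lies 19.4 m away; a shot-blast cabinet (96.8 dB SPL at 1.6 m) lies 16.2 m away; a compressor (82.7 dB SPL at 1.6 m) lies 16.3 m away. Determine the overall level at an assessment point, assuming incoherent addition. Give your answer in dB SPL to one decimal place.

Apply inverse-square spreading to bring every level to the receiver, then sum 10^(L/10).
packaged HVAC unit: 79.4 − 20·log₁₀(19.4/1.6) = 79.4 − 21.67 = 57.73 dB SPL.
shot-blast cabinet: 96.8 − 20·log₁₀(16.2/1.6) = 96.8 − 20.11 = 76.69 dB SPL.
compressor: 82.7 − 20·log₁₀(16.3/1.6) = 82.7 − 20.16 = 62.54 dB SPL.
Σ 10^(L/10) = 4.908e+07 → L_total = 10·log₁₀(4.908e+07) = 76.91 dB SPL.

76.9 dB SPL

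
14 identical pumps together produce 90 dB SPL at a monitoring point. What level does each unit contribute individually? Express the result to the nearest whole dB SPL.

79 dB SPL

14 equal contributions raise the level by 10·log₁₀ 14 = 11.461 dB, so each unit alone gives 90 − 11.461.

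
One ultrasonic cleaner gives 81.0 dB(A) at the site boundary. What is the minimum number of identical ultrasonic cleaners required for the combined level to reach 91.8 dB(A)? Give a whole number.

13

N identical sources give L₁ + 10·log₁₀ N, so require 10·log₁₀ N ≥ 91.8 − 81.0 = 10.8 dB.
N ≥ 10^(10.8/10) = 12.023, so N = 13.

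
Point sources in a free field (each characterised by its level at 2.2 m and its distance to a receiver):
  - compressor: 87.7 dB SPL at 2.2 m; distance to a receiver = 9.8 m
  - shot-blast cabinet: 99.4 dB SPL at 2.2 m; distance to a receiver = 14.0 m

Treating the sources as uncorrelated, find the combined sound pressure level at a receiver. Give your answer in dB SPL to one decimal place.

Propagate each source to the receiver with L = L_ref − 20·log₁₀(r/r_ref), then add intensities.
compressor: 87.7 − 20·log₁₀(9.8/2.2) = 87.7 − 12.98 = 74.72 dB SPL.
shot-blast cabinet: 99.4 − 20·log₁₀(14.0/2.2) = 99.4 − 16.07 = 83.33 dB SPL.
Σ 10^(L/10) = 2.447e+08 → L_total = 10·log₁₀(2.447e+08) = 83.89 dB SPL.

83.9 dB SPL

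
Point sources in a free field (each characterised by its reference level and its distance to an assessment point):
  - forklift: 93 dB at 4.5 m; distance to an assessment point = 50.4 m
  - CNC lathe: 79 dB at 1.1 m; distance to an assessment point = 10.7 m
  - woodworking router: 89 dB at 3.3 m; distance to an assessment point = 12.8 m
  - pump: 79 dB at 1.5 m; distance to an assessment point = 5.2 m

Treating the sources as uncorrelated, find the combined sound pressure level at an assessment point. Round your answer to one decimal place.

Propagate each source to the receiver with L = L_ref − 20·log₁₀(r/r_ref), then add intensities.
forklift: 93 − 20·log₁₀(50.4/4.5) = 93 − 20.98 = 72.02 dB.
CNC lathe: 79 − 20·log₁₀(10.7/1.1) = 79 − 19.76 = 59.24 dB.
woodworking router: 89 − 20·log₁₀(12.8/3.3) = 89 − 11.77 = 77.23 dB.
pump: 79 − 20·log₁₀(5.2/1.5) = 79 − 10.80 = 68.20 dB.
Σ 10^(L/10) = 7.615e+07 → L_total = 10·log₁₀(7.615e+07) = 78.82 dB.

78.8 dB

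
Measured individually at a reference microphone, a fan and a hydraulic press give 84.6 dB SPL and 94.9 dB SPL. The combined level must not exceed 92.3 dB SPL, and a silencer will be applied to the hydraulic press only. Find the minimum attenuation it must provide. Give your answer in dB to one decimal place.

3.4 dB

Everything except the hydraulic press sums to 10^(84.6/10) = 2.884e+08 in linear terms, 84.60 dB SPL.
The limit corresponds to 10^(92.3/10) = 1.698e+09; subtracting the fixed part leaves 1.410e+09 for the hydraulic press, i.e. 91.49 dB SPL.
Required insertion loss = 94.9 − 91.49 = 3.41 dB.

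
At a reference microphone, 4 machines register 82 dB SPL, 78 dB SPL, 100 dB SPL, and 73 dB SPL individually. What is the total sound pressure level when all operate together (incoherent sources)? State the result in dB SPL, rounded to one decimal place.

100.1 dB SPL

For uncorrelated sources the intensities add, so convert each level to linear form, sum, and take 10·log₁₀ of the total.
Σ 10^(L/10) = 10^(82/10) + 10^(78/10) + 10^(100/10) + 10^(73/10) = 1.024e+10.
L_total = 10·log₁₀(1.024e+10) = 100.10 dB SPL.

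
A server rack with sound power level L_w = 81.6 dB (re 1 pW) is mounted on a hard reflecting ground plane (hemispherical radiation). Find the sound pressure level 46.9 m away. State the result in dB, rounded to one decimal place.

40.2 dB

L_p = L_w − 10·log₁₀(2π·r²) with r = 46.9 m.
2π·r² = 1.382e+04 m², 10·log₁₀ of that is 41.405 dB.
L_p = 81.6 − 41.405 = 40.19 dB.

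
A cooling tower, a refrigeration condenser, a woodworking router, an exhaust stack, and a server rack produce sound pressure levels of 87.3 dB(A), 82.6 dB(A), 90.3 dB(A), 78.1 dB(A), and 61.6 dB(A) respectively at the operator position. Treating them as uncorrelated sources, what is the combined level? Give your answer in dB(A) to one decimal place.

92.7 dB(A)

Incoherent sources combine by intensity addition: L_total = 10·log₁₀(Σ 10^(L_i/10)).
Σ 10^(L/10) = 10^(87.3/10) + 10^(82.6/10) + 10^(90.3/10) + 10^(78.1/10) + 10^(61.6/10) = 1.857e+09.
L_total = 10·log₁₀(1.857e+09) = 92.69 dB(A).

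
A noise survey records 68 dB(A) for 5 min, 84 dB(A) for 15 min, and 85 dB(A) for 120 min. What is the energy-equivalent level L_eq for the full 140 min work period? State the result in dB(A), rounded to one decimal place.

Weight each interval's intensity by its duration and average over T = 140 min:
Σ tᵢ·10^(Lᵢ/10) = 5·10^(68/10) + 15·10^(84/10) + 120·10^(85/10) = 4.175e+10.
L_eq = 10·log₁₀(4.175e+10/140) = 84.74 dB(A).

84.7 dB(A)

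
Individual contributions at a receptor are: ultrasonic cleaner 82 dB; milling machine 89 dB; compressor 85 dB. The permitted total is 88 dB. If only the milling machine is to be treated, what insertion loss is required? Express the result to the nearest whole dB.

7 dB

The untreated sources together contribute 10^(82/10) + 10^(85/10) = 4.747e+08, i.e. 86.76 dB.
The limit corresponds to 10^(88/10) = 6.310e+08; subtracting the fixed part leaves 1.562e+08 for the milling machine, i.e. 81.94 dB.
So the milling machine must be reduced from 89 to 81.94 dB: IL = 7.06 dB.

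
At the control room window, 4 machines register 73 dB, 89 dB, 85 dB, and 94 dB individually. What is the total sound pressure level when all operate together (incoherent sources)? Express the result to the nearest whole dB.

96 dB

For uncorrelated sources the intensities add, so convert each level to linear form, sum, and take 10·log₁₀ of the total.
Σ 10^(L/10) = 10^(73/10) + 10^(89/10) + 10^(85/10) + 10^(94/10) = 3.642e+09.
L_total = 10·log₁₀(3.642e+09) = 95.61 dB.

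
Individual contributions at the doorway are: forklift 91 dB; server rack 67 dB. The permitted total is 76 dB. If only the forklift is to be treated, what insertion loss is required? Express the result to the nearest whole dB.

Everything except the forklift sums to 10^(67/10) = 5.012e+06 in linear terms, 67.00 dB.
The limit corresponds to 10^(76/10) = 3.981e+07; subtracting the fixed part leaves 3.480e+07 for the forklift, i.e. 75.42 dB.
So the forklift must be reduced from 91 to 75.42 dB: IL = 15.58 dB.

16 dB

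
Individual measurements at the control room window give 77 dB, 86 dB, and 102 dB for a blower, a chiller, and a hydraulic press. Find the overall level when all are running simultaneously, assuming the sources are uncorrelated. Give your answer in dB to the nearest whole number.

102 dB

For uncorrelated sources the intensities add, so convert each level to linear form, sum, and take 10·log₁₀ of the total.
Σ 10^(L/10) = 10^(77/10) + 10^(86/10) + 10^(102/10) = 1.630e+10.
L_total = 10·log₁₀(1.630e+10) = 102.12 dB.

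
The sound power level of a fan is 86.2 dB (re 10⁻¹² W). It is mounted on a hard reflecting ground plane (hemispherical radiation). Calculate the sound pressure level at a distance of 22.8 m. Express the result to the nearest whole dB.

51 dB

L_p = L_w − 10·log₁₀(2π·r²) with r = 22.8 m.
2π·r² = 3266 m², 10·log₁₀ of that is 35.140 dB.
L_p = 86.2 − 35.140 = 51.06 dB.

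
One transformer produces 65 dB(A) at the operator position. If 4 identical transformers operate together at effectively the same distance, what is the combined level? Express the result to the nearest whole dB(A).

With 4 equal, uncorrelated contributions the intensity is 4× that of one unit, giving a rise of 10·log₁₀ 4.
L_total = 65 + 10·log₁₀(4) = 65 + 6.021 = 71.02 dB(A).

71 dB(A)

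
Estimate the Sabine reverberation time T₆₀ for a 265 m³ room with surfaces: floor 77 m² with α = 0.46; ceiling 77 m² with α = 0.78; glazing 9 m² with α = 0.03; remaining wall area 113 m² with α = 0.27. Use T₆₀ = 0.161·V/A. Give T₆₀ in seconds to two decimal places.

0.34 s

Total absorption A = 77·0.46 + 77·0.78 + 9·0.03 + 113·0.27 = 126.26 m² sabins.
T₆₀ = 0.161·V/A = 0.161·265/126.26 = 0.338 s.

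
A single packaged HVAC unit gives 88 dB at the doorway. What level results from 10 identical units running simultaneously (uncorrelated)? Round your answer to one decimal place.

L_total = L₁ + 10·log₁₀ N for N identical incoherent sources.
L_total = 88 + 10·log₁₀(10) = 88 + 10.000 = 98.00 dB.

98.0 dB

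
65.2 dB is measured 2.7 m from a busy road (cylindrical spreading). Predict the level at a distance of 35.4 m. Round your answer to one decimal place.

54.0 dB

For a line source, L₂ = L₁ − 10·log₁₀(r₂/r₁).
L₂ = 65.2 − 10·log₁₀(35.4/2.7) = 65.2 − 11.176 = 54.02 dB.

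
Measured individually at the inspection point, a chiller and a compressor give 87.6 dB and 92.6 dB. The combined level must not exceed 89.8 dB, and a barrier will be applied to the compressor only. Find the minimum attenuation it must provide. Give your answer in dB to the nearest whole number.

Fixed contribution from the other source: Σ 10^(L/10) = 10^(87.6/10) = 5.754e+08 (87.60 dB).
The limit corresponds to 10^(89.8/10) = 9.550e+08; subtracting the fixed part leaves 3.796e+08 for the compressor, i.e. 85.79 dB.
Required insertion loss = 92.6 − 85.79 = 6.81 dB.

7 dB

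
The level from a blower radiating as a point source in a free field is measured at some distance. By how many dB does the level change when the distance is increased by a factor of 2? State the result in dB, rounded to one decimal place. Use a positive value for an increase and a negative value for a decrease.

With spherical spreading the level changes by −20·log₁₀(r₂/r₁).
ΔL = −20·log₁₀(2) = -6.02 dB.

-6.0 dB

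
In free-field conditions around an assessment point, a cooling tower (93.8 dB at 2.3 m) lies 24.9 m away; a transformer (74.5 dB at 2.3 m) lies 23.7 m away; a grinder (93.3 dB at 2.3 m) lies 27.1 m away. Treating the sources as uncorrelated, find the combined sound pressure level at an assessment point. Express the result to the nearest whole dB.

Propagate each source to the receiver with L = L_ref − 20·log₁₀(r/r_ref), then add intensities.
cooling tower: 93.8 − 20·log₁₀(24.9/2.3) = 93.8 − 20.69 = 73.11 dB.
transformer: 74.5 − 20·log₁₀(23.7/2.3) = 74.5 − 20.26 = 54.24 dB.
grinder: 93.3 − 20·log₁₀(27.1/2.3) = 93.3 − 21.42 = 71.88 dB.
Σ 10^(L/10) = 3.613e+07 → L_total = 10·log₁₀(3.613e+07) = 75.58 dB.

76 dB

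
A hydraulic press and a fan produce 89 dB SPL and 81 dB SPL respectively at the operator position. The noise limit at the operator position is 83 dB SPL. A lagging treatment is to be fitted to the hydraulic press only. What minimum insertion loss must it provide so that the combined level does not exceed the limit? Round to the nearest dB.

The untreated sources together contribute 10^(81/10) = 1.259e+08, i.e. 81.00 dB SPL.
The limit corresponds to 10^(83/10) = 1.995e+08; subtracting the fixed part leaves 7.363e+07 for the hydraulic press, i.e. 78.67 dB SPL.
So the hydraulic press must be reduced from 89 to 78.67 dB SPL: IL = 10.33 dB.

10 dB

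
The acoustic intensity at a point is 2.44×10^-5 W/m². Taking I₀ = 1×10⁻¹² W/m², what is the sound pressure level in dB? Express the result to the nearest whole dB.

L = 10·log₁₀(I/I₀) = 10·log₁₀(2.44×10^-5/10⁻¹²) = 10·log₁₀(2.44×10^7).
L = 10·(0.3874 + 7) = 73.87 dB.

74 dB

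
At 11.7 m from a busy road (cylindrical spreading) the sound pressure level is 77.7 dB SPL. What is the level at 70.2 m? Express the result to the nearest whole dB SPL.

70 dB SPL

Cylindrical spreading from a line source gives a 10·log₁₀(r₂/r₁) drop.
L₂ = 77.7 − 10·log₁₀(70.2/11.7) = 77.7 − 7.782 = 69.92 dB SPL.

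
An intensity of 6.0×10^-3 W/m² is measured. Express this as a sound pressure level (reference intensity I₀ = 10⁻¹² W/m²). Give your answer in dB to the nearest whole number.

L = 10·log₁₀(I/I₀) = 10·log₁₀(6.0×10^-3/10⁻¹²) = 10·log₁₀(6.0×10^9).
L = 10·(0.7782 + 9) = 97.78 dB.

98 dB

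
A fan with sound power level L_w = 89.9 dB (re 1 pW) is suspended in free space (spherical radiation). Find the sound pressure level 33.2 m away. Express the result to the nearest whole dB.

The power spreads over a sphere of area 4π·r², so L_p = L_w − 10·log₁₀(4π·r²).
4π·r² = 1.385e+04 m², 10·log₁₀ of that is 41.415 dB.
L_p = 89.9 − 41.415 = 48.49 dB.

48 dB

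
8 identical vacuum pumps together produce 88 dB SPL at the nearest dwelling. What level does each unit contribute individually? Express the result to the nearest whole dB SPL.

79 dB SPL

8 equal contributions raise the level by 10·log₁₀ 8 = 9.031 dB, so each unit alone gives 88 − 9.031.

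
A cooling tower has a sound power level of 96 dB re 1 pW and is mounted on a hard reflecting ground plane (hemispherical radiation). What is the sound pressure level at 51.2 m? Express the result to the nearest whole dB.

54 dB

Free-field hemispherical radiation: L_p = L_w − 10·log₁₀(2π·r²), r = 51.2 m.
2π·r² = 1.647e+04 m², 10·log₁₀ of that is 42.167 dB.
L_p = 96 − 42.167 = 53.83 dB.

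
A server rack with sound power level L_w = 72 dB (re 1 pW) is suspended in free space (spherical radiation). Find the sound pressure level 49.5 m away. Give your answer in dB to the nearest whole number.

Free-field spherical radiation: L_p = L_w − 10·log₁₀(4π·r²), r = 49.5 m.
4π·r² = 3.079e+04 m², 10·log₁₀ of that is 44.884 dB.
L_p = 72 − 44.884 = 27.12 dB.

27 dB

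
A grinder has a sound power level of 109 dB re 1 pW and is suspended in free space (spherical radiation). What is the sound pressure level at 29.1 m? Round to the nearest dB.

Free-field spherical radiation: L_p = L_w − 10·log₁₀(4π·r²), r = 29.1 m.
4π·r² = 1.064e+04 m², 10·log₁₀ of that is 40.270 dB.
L_p = 109 − 40.270 = 68.73 dB.

69 dB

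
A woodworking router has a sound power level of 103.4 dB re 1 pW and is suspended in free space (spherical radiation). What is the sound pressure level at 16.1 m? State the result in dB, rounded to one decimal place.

L_p = L_w − 10·log₁₀(4π·r²) with r = 16.1 m.
4π·r² = 3257 m², 10·log₁₀ of that is 35.129 dB.
L_p = 103.4 − 35.129 = 68.27 dB.

68.3 dB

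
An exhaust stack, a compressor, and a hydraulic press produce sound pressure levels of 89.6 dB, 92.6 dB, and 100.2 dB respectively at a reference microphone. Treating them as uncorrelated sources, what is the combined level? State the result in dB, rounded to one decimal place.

101.2 dB

Incoherent sources combine by intensity addition: L_total = 10·log₁₀(Σ 10^(L_i/10)).
Σ 10^(L/10) = 10^(89.6/10) + 10^(92.6/10) + 10^(100.2/10) = 1.320e+10.
L_total = 10·log₁₀(1.320e+10) = 101.21 dB.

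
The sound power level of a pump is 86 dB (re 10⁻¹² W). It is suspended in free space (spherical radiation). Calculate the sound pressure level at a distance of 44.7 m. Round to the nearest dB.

42 dB

The power spreads over a sphere of area 4π·r², so L_p = L_w − 10·log₁₀(4π·r²).
4π·r² = 2.511e+04 m², 10·log₁₀ of that is 43.998 dB.
L_p = 86 − 43.998 = 42.00 dB.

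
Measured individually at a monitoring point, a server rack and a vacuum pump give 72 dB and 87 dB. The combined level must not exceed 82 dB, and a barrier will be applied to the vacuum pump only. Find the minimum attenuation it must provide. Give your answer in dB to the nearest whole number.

5 dB

Everything except the vacuum pump sums to 10^(72/10) = 1.585e+07 in linear terms, 72.00 dB.
The limit corresponds to 10^(82/10) = 1.585e+08; subtracting the fixed part leaves 1.426e+08 for the vacuum pump, i.e. 81.54 dB.
Required insertion loss = 87 − 81.54 = 5.46 dB.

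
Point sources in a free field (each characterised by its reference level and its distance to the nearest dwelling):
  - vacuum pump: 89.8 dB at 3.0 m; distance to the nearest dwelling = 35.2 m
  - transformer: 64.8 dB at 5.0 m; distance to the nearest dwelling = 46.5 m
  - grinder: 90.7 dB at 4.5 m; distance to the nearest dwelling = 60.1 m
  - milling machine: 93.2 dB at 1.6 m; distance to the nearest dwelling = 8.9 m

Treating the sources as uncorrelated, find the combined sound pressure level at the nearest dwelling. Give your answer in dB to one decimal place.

Apply inverse-square spreading to bring every level to the receiver, then sum 10^(L/10).
vacuum pump: 89.8 − 20·log₁₀(35.2/3.0) = 89.8 − 21.39 = 68.41 dB.
transformer: 64.8 − 20·log₁₀(46.5/5.0) = 64.8 − 19.37 = 45.43 dB.
grinder: 90.7 − 20·log₁₀(60.1/4.5) = 90.7 − 22.51 = 68.19 dB.
milling machine: 93.2 − 20·log₁₀(8.9/1.6) = 93.2 − 14.91 = 78.29 dB.
Σ 10^(L/10) = 8.108e+07 → L_total = 10·log₁₀(8.108e+07) = 79.09 dB.

79.1 dB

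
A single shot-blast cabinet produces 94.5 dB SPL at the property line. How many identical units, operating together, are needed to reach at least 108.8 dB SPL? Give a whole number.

Need L₁ + 10·log₁₀ N ≥ 108.8, i.e. log₁₀ N ≥ 1.43.
N ≥ 10^(14.3/10) = 26.915, so N = 27.

27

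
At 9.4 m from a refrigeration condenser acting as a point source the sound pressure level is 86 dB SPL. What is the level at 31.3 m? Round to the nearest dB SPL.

For a point source, L₂ = L₁ − 20·log₁₀(r₂/r₁).
L₂ = 86 − 20·log₁₀(31.3/9.4) = 86 − 10.448 = 75.55 dB SPL.

76 dB SPL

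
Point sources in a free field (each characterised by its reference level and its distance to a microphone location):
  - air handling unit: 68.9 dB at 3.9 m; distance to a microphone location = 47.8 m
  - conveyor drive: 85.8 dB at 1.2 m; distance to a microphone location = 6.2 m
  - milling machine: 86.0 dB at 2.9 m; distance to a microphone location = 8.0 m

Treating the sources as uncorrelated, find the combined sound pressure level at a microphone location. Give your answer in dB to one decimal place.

78.2 dB

First find each source's level at the receiver (point-source: −20·log₁₀(r/r_ref)), then combine on an intensity basis.
air handling unit: 68.9 − 20·log₁₀(47.8/3.9) = 68.9 − 21.77 = 47.13 dB.
conveyor drive: 85.8 − 20·log₁₀(6.2/1.2) = 85.8 − 14.26 = 71.54 dB.
milling machine: 86.0 − 20·log₁₀(8.0/2.9) = 86.0 − 8.81 = 77.19 dB.
Σ 10^(L/10) = 6.661e+07 → L_total = 10·log₁₀(6.661e+07) = 78.24 dB.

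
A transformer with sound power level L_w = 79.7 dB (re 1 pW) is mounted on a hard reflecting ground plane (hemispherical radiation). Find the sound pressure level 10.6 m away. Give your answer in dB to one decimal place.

51.2 dB

Free-field hemispherical radiation: L_p = L_w − 10·log₁₀(2π·r²), r = 10.6 m.
2π·r² = 706 m², 10·log₁₀ of that is 28.488 dB.
L_p = 79.7 − 28.488 = 51.21 dB.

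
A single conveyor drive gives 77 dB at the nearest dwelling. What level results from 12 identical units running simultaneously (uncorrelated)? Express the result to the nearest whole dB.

88 dB

N identical incoherent sources raise the level by 10·log₁₀ N.
L_total = 77 + 10·log₁₀(12) = 77 + 10.792 = 87.79 dB.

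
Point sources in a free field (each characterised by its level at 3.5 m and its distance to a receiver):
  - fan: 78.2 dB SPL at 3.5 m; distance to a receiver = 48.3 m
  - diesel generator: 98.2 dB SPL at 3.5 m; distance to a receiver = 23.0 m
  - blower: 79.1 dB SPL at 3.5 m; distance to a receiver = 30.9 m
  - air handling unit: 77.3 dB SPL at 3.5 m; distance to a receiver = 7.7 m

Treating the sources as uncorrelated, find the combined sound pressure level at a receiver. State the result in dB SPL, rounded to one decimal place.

Propagate each source to the receiver with L = L_ref − 20·log₁₀(r/r_ref), then add intensities.
fan: 78.2 − 20·log₁₀(48.3/3.5) = 78.2 − 22.80 = 55.40 dB SPL.
diesel generator: 98.2 − 20·log₁₀(23.0/3.5) = 98.2 − 16.35 = 81.85 dB SPL.
blower: 79.1 − 20·log₁₀(30.9/3.5) = 79.1 − 18.92 = 60.18 dB SPL.
air handling unit: 77.3 − 20·log₁₀(7.7/3.5) = 77.3 − 6.85 = 70.45 dB SPL.
Σ 10^(L/10) = 1.655e+08 → L_total = 10·log₁₀(1.655e+08) = 82.19 dB SPL.

82.2 dB SPL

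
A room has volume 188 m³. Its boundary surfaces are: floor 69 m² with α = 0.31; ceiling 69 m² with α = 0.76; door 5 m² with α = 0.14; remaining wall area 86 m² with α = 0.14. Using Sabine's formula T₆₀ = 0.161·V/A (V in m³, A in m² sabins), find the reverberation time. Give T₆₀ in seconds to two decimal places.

0.35 s

A = Σ Sᵢαᵢ = 69·0.31 + 69·0.76 + 5·0.14 + 86·0.14 = 86.57 m².
T₆₀ = 0.161 × 188 / 86.57 = 0.350 s.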